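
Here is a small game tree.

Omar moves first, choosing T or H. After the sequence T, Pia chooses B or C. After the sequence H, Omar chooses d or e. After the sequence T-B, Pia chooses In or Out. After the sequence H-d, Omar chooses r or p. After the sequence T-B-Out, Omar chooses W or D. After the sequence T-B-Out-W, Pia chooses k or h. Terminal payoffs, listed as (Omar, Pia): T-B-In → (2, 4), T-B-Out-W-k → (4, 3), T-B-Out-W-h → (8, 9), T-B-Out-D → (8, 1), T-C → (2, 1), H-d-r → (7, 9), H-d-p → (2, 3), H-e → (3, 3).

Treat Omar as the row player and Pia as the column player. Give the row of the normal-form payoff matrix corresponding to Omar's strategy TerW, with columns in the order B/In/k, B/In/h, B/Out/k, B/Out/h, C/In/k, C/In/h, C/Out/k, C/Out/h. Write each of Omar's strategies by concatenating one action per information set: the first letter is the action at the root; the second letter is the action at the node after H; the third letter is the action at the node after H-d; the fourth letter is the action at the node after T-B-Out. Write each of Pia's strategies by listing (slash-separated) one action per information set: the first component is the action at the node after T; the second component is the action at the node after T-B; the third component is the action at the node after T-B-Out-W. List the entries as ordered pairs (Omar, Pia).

vs B/In/k: Omar plays T → Pia plays B at [T] → Pia plays In at [T-B] → (2, 4)
vs B/In/h: Omar plays T → Pia plays B at [T] → Pia plays In at [T-B] → (2, 4)
vs B/Out/k: Omar plays T → Pia plays B at [T] → Pia plays Out at [T-B] → Omar plays W at [T-B-Out] → Pia plays k at [T-B-Out-W] → (4, 3)
vs B/Out/h: Omar plays T → Pia plays B at [T] → Pia plays Out at [T-B] → Omar plays W at [T-B-Out] → Pia plays h at [T-B-Out-W] → (8, 9)
vs C/In/k: Omar plays T → Pia plays C at [T] → (2, 1)
vs C/In/h: Omar plays T → Pia plays C at [T] → (2, 1)
vs C/Out/k: Omar plays T → Pia plays C at [T] → (2, 1)
vs C/Out/h: Omar plays T → Pia plays C at [T] → (2, 1)

(2,4) (2,4) (4,3) (8,9) (2,1) (2,1) (2,1) (2,1)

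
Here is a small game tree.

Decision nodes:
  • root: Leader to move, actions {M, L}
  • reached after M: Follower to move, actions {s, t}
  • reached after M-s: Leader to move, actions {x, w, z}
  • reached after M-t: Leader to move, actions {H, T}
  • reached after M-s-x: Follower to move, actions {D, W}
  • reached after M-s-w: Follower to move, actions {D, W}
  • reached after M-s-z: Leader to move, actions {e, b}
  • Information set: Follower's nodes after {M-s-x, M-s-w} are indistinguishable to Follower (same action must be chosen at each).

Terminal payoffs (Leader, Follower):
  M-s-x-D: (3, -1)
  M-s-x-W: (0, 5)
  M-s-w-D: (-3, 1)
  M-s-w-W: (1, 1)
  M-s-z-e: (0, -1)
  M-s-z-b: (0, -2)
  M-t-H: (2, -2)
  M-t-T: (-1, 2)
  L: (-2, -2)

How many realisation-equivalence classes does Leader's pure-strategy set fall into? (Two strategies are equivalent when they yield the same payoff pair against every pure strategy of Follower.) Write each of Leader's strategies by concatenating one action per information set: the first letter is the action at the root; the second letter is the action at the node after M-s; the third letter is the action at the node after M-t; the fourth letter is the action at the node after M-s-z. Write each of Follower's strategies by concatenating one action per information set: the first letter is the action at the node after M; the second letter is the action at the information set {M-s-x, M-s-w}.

9

Leader has 24 pure strategies: MxHe, MxHb, MxTe, MxTb, MwHe, MwHb, MwTe, MwTb, MzHe, MzHb, MzTe, MzTb, LxHe, LxHb, LxTe, LxTb, LwHe, LwHb, LwTe, LwTb, LzHe, LzHb, LzTe, LzTb. Columns: sD, sW, tD, tW.
{MxHe, MxHb} → row (3,-1) (0,5) (2,-2) (2,-2)
{MxTe, MxTb} → row (3,-1) (0,5) (-1,2) (-1,2)
{MwHe, MwHb} → row (-3,1) (1,1) (2,-2) (2,-2)
{MwTe, MwTb} → row (-3,1) (1,1) (-1,2) (-1,2)
{MzHe} → row (0,-1) (0,-1) (2,-2) (2,-2)
{MzHb} → row (0,-2) (0,-2) (2,-2) (2,-2)
{MzTe} → row (0,-1) (0,-1) (-1,2) (-1,2)
{MzTb} → row (0,-2) (0,-2) (-1,2) (-1,2)
{LxHe, LxHb, LxTe, LxTb, LwHe, LwHb, LwTe, LwTb, LzHe, LzHb, LzTe, LzTb} → row (-2,-2) (-2,-2) (-2,-2) (-2,-2)
That's 9 distinct rows out of 24 strategies.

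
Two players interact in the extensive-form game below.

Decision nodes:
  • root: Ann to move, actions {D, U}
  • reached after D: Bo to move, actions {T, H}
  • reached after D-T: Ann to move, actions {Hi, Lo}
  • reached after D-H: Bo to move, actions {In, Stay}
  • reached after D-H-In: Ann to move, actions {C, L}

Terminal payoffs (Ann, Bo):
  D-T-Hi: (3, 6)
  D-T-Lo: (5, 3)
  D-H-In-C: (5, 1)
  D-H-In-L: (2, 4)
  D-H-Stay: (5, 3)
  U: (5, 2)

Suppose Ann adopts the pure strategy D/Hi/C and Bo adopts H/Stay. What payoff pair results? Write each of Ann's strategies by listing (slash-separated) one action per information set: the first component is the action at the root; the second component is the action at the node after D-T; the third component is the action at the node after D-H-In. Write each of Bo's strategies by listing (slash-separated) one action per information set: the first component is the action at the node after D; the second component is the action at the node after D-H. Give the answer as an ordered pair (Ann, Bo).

(5, 3)

Trace the play path from the root:
  Ann plays D
  Bo plays H at [D]
  Bo plays Stay at [D-H]
→ terminal payoff (5, 3).
(Ann's choice at the node after D-T is never reached on this path, so it doesn't affect the outcome.)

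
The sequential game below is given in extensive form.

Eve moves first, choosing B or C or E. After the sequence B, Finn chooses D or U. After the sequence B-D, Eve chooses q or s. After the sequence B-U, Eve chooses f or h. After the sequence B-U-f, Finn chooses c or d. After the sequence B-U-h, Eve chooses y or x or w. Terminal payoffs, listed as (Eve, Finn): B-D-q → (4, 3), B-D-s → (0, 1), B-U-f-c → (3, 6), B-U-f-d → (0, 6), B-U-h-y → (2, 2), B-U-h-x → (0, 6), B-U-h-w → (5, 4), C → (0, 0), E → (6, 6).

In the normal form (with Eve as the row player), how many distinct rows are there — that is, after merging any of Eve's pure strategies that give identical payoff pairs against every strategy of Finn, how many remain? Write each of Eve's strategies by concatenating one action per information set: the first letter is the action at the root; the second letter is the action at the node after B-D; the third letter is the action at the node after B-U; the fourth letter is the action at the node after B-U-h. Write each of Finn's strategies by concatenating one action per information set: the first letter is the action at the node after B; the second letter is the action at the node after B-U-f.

10

Eve has 36 pure strategies: Bqfy, Bqfx, Bqfw, Bqhy, Bqhx, Bqhw, Bsfy, Bsfx, Bsfw, Bshy, Bshx, Bshw, Cqfy, Cqfx, Cqfw, Cqhy, Cqhx, Cqhw, Csfy, Csfx, Csfw, Cshy, Cshx, Cshw, Eqfy, Eqfx, Eqfw, Eqhy, Eqhx, Eqhw, Esfy, Esfx, Esfw, Eshy, Eshx, Eshw. Columns: Dc, Dd, Uc, Ud.
{Bqfy, Bqfx, Bqfw} → row (4,3) (4,3) (3,6) (0,6)
{Bqhy} → row (4,3) (4,3) (2,2) (2,2)
{Bqhx} → row (4,3) (4,3) (0,6) (0,6)
{Bqhw} → row (4,3) (4,3) (5,4) (5,4)
{Bsfy, Bsfx, Bsfw} → row (0,1) (0,1) (3,6) (0,6)
{Bshy} → row (0,1) (0,1) (2,2) (2,2)
{Bshx} → row (0,1) (0,1) (0,6) (0,6)
{Bshw} → row (0,1) (0,1) (5,4) (5,4)
{Cqfy, Cqfx, Cqfw, Cqhy, Cqhx, Cqhw, Csfy, Csfx, Csfw, Cshy, Cshx, Cshw} → row (0,0) (0,0) (0,0) (0,0)
{Eqfy, Eqfx, Eqfw, Eqhy, Eqhx, Eqhw, Esfy, Esfx, Esfw, Eshy, Eshx, Eshw} → row (6,6) (6,6) (6,6) (6,6)
That's 10 distinct rows out of 36 strategies.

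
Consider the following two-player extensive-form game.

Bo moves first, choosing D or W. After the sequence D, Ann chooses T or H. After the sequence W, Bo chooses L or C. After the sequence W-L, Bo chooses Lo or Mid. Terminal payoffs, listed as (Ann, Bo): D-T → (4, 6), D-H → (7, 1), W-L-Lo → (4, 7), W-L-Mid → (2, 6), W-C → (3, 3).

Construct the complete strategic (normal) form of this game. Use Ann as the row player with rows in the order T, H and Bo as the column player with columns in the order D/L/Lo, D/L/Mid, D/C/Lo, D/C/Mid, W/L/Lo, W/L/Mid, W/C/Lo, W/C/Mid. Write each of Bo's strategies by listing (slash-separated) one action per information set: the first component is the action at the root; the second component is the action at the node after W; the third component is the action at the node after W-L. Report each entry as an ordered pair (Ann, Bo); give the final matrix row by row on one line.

T: (4,6) (4,6) (4,6) (4,6) (4,7) (2,6) (3,3) (3,3) | H: (7,1) (7,1) (7,1) (7,1) (4,7) (2,6) (3,3) (3,3)

Row T: D/L/Lo→(4,6), D/L/Mid→(4,6), D/C/Lo→(4,6), D/C/Mid→(4,6), W/L/Lo→(4,7), W/L/Mid→(2,6), W/C/Lo→(3,3), W/C/Mid→(3,3)
Row H: D/L/Lo→(7,1), D/L/Mid→(7,1), D/C/Lo→(7,1), D/C/Mid→(7,1), W/L/Lo→(4,7), W/L/Mid→(2,6), W/C/Lo→(3,3), W/C/Mid→(3,3)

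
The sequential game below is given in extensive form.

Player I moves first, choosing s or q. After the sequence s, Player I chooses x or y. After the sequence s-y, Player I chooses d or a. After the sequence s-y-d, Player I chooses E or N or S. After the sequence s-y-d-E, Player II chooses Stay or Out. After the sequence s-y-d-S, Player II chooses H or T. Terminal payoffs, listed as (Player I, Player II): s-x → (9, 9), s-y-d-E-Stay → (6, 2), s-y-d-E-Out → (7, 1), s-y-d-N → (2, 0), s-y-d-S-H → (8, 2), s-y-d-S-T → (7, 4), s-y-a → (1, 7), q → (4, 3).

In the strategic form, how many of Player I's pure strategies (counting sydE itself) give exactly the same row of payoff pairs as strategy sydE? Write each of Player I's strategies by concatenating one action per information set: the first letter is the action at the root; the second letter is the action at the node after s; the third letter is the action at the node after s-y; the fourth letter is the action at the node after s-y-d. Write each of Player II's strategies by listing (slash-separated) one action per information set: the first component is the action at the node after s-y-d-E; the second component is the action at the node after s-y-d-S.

Row for sydE (columns Stay/H, Stay/T, Out/H, Out/T): (6,2) (6,2) (7,1) (7,1).
Every one of Player I's information sets is on the play path for some reply by Player II when Player I follows sydE.
Changing the action at any of them therefore changes at least one column, so only sydE itself gives this row.

1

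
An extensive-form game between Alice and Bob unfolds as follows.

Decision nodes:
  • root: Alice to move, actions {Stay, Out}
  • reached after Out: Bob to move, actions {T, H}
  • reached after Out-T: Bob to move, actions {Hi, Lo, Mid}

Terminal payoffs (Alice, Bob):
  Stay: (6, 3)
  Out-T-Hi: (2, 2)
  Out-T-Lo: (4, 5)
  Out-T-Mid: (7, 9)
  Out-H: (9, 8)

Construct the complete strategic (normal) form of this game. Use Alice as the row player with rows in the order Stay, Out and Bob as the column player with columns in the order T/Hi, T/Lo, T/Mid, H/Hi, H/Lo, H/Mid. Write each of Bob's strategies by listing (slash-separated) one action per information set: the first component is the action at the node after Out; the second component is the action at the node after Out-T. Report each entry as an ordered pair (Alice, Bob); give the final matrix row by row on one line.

Stay: (6,3) (6,3) (6,3) (6,3) (6,3) (6,3) | Out: (2,2) (4,5) (7,9) (9,8) (9,8) (9,8)

         T/Hi     T/Lo    T/Mid     H/Hi     H/Lo    H/Mid
Stay    (6,3)    (6,3)    (6,3)    (6,3)    (6,3)    (6,3)
 Out    (2,2)    (4,5)    (7,9)    (9,8)    (9,8)    (9,8)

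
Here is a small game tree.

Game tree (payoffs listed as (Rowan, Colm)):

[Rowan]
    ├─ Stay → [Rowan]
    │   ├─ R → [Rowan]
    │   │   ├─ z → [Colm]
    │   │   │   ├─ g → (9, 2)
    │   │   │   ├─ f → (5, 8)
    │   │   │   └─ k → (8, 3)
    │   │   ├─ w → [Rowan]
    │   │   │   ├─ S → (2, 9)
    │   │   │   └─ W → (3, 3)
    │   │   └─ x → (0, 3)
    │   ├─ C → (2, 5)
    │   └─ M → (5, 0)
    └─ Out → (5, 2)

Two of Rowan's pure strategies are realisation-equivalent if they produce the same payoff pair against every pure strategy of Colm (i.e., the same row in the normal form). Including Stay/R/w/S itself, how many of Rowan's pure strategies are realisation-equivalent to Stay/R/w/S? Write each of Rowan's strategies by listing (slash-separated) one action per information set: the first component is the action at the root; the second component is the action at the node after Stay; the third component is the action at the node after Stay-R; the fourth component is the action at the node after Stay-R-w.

1

Row for Stay/R/w/S (columns g, f, k): (2,9) (2,9) (2,9).
Every one of Rowan's information sets is on the play path for some reply by Colm when Rowan follows Stay/R/w/S.
Changing the action at any of them therefore changes at least one column, so only Stay/R/w/S itself gives this row.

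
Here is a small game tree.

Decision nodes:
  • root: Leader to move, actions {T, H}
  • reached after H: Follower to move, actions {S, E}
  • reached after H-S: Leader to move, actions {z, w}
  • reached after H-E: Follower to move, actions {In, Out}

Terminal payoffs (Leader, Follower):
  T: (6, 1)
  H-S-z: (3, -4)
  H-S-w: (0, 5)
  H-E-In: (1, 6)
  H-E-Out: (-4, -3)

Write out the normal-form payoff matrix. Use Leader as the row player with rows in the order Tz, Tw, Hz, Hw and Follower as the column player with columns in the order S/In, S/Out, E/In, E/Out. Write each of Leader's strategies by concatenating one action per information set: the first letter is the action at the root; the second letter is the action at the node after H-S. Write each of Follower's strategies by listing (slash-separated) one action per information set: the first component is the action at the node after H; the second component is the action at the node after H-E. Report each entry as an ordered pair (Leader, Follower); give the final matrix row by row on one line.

Tz: (6,1) (6,1) (6,1) (6,1) | Tw: (6,1) (6,1) (6,1) (6,1) | Hz: (3,-4) (3,-4) (1,6) (-4,-3) | Hw: (0,5) (0,5) (1,6) (-4,-3)

Row Tz: S/In→(6,1), S/Out→(6,1), E/In→(6,1), E/Out→(6,1)
Row Tw: S/In→(6,1), S/Out→(6,1), E/In→(6,1), E/Out→(6,1)
Row Hz: S/In→(3,-4), S/Out→(3,-4), E/In→(1,6), E/Out→(-4,-3)
Row Hw: S/In→(0,5), S/Out→(0,5), E/In→(1,6), E/Out→(-4,-3)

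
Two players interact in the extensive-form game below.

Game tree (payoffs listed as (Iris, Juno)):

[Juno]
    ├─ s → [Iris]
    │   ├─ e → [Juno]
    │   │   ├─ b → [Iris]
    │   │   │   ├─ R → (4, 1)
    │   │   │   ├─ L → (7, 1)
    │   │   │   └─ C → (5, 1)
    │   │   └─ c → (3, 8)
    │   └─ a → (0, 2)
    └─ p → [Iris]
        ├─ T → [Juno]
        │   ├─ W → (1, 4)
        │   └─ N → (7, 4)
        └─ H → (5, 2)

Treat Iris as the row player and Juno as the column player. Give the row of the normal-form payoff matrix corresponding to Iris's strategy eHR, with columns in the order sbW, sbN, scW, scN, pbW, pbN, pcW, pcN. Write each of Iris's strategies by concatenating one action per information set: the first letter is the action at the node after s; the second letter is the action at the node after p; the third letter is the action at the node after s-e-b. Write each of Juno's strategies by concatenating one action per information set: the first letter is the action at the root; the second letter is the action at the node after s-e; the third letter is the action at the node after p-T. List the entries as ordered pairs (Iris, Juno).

(4,1) (4,1) (3,8) (3,8) (5,2) (5,2) (5,2) (5,2)

vs sbW: Juno plays s → Iris plays e at [s] → Juno plays b at [s-e] → Iris plays R at [s-e-b] → (4, 1)
vs sbN: Juno plays s → Iris plays e at [s] → Juno plays b at [s-e] → Iris plays R at [s-e-b] → (4, 1)
vs scW: Juno plays s → Iris plays e at [s] → Juno plays c at [s-e] → (3, 8)
vs scN: Juno plays s → Iris plays e at [s] → Juno plays c at [s-e] → (3, 8)
vs pbW: Juno plays p → Iris plays H at [p] → (5, 2)
vs pbN: Juno plays p → Iris plays H at [p] → (5, 2)
vs pcW: Juno plays p → Iris plays H at [p] → (5, 2)
vs pcN: Juno plays p → Iris plays H at [p] → (5, 2)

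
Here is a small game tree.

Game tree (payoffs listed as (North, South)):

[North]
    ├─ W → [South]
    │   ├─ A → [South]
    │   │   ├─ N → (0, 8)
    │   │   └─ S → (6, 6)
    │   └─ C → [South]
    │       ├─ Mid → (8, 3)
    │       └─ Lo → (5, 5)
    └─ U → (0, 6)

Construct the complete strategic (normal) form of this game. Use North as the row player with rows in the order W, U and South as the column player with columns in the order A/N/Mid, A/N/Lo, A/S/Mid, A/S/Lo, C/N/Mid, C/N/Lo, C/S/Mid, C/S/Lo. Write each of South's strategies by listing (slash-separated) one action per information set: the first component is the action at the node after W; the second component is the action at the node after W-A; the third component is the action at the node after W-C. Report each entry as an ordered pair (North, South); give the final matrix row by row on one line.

W: (0,8) (0,8) (6,6) (6,6) (8,3) (5,5) (8,3) (5,5) | U: (0,6) (0,6) (0,6) (0,6) (0,6) (0,6) (0,6) (0,6)

Row W: A/N/Mid→(0,8), A/N/Lo→(0,8), A/S/Mid→(6,6), A/S/Lo→(6,6), C/N/Mid→(8,3), C/N/Lo→(5,5), C/S/Mid→(8,3), C/S/Lo→(5,5)
Row U: A/N/Mid→(0,6), A/N/Lo→(0,6), A/S/Mid→(0,6), A/S/Lo→(0,6), C/N/Mid→(0,6), C/N/Lo→(0,6), C/S/Mid→(0,6), C/S/Lo→(0,6)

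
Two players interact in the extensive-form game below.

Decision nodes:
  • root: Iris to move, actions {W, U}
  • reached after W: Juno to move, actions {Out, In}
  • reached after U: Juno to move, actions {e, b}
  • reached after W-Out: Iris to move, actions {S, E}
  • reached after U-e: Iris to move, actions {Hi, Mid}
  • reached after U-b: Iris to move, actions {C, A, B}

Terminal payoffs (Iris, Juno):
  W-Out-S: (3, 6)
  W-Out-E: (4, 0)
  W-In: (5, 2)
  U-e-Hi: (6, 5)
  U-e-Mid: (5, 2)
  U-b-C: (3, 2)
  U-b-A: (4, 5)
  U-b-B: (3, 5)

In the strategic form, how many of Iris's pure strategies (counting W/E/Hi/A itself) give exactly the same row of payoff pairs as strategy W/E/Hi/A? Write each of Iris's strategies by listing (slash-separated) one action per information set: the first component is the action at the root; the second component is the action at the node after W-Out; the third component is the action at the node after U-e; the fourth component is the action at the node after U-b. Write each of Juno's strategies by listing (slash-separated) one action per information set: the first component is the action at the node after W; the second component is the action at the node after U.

Row for W/E/Hi/A (columns Out/e, Out/b, In/e, In/b): (4,0) (4,0) (5,2) (5,2).
Under W/E/Hi/A, Iris's choice at the node after U-e and at the node after U-b can never be reached regardless of what Juno does, so varying those choices leaves every outcome unchanged.
Holding the reachable choices fixed and varying the unreachable ones freely already gives 2 × 3 = 6 equivalent strategies.
No other strategy reproduces this row, so those 6 are the full class: W/E/Hi/C, W/E/Hi/A, W/E/Hi/B, W/E/Mid/C, W/E/Mid/A, W/E/Mid/B.

6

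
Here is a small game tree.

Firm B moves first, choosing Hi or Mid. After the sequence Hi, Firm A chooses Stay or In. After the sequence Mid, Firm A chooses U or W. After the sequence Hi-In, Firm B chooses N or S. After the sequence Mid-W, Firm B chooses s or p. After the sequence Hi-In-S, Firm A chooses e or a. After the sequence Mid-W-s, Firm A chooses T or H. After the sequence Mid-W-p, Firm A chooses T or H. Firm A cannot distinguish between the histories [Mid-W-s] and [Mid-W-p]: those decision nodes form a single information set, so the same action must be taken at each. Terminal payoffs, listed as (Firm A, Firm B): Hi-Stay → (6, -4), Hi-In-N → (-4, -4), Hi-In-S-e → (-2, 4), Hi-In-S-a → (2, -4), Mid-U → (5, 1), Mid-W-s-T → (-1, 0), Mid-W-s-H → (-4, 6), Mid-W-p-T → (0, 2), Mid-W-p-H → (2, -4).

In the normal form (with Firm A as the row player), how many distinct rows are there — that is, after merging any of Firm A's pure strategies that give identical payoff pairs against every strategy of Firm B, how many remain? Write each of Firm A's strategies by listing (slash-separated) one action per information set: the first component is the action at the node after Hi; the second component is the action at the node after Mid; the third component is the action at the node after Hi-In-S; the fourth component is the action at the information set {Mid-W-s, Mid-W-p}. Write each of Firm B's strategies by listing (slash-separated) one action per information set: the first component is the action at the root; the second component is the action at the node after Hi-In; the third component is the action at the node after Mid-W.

Firm A has 16 pure strategies: Stay/U/e/T, Stay/U/e/H, Stay/U/a/T, Stay/U/a/H, Stay/W/e/T, Stay/W/e/H, Stay/W/a/T, Stay/W/a/H, In/U/e/T, In/U/e/H, In/U/a/T, In/U/a/H, In/W/e/T, In/W/e/H, In/W/a/T, In/W/a/H. Columns: Hi/N/s, Hi/N/p, Hi/S/s, Hi/S/p, Mid/N/s, Mid/N/p, Mid/S/s, Mid/S/p.
{Stay/U/e/T, Stay/U/e/H, Stay/U/a/T, Stay/U/a/H} → row (6,-4) (6,-4) (6,-4) (6,-4) (5,1) (5,1) (5,1) (5,1)
{Stay/W/e/T, Stay/W/a/T} → row (6,-4) (6,-4) (6,-4) (6,-4) (-1,0) (0,2) (-1,0) (0,2)
{Stay/W/e/H, Stay/W/a/H} → row (6,-4) (6,-4) (6,-4) (6,-4) (-4,6) (2,-4) (-4,6) (2,-4)
{In/U/e/T, In/U/e/H} → row (-4,-4) (-4,-4) (-2,4) (-2,4) (5,1) (5,1) (5,1) (5,1)
{In/U/a/T, In/U/a/H} → row (-4,-4) (-4,-4) (2,-4) (2,-4) (5,1) (5,1) (5,1) (5,1)
{In/W/e/T} → row (-4,-4) (-4,-4) (-2,4) (-2,4) (-1,0) (0,2) (-1,0) (0,2)
{In/W/e/H} → row (-4,-4) (-4,-4) (-2,4) (-2,4) (-4,6) (2,-4) (-4,6) (2,-4)
{In/W/a/T} → row (-4,-4) (-4,-4) (2,-4) (2,-4) (-1,0) (0,2) (-1,0) (0,2)
{In/W/a/H} → row (-4,-4) (-4,-4) (2,-4) (2,-4) (-4,6) (2,-4) (-4,6) (2,-4)
That's 9 distinct rows out of 16 strategies.

9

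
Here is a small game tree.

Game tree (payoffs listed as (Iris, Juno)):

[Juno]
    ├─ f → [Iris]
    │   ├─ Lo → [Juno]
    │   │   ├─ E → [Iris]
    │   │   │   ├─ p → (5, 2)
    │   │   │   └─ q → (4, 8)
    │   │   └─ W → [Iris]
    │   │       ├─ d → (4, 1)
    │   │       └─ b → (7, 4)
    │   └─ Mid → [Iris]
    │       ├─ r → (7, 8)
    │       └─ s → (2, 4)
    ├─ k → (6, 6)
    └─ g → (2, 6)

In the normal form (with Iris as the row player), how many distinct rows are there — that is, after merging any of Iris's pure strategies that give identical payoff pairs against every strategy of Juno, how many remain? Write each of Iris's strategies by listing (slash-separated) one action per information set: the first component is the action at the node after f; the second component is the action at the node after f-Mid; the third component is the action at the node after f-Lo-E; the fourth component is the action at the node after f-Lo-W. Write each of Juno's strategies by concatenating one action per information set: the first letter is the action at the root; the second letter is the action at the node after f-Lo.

Iris has 16 pure strategies: Lo/r/p/d, Lo/r/p/b, Lo/r/q/d, Lo/r/q/b, Lo/s/p/d, Lo/s/p/b, Lo/s/q/d, Lo/s/q/b, Mid/r/p/d, Mid/r/p/b, Mid/r/q/d, Mid/r/q/b, Mid/s/p/d, Mid/s/p/b, Mid/s/q/d, Mid/s/q/b. Columns: fE, fW, kE, kW, gE, gW.
{Lo/r/p/d, Lo/s/p/d} → row (5,2) (4,1) (6,6) (6,6) (2,6) (2,6)
{Lo/r/p/b, Lo/s/p/b} → row (5,2) (7,4) (6,6) (6,6) (2,6) (2,6)
{Lo/r/q/d, Lo/s/q/d} → row (4,8) (4,1) (6,6) (6,6) (2,6) (2,6)
{Lo/r/q/b, Lo/s/q/b} → row (4,8) (7,4) (6,6) (6,6) (2,6) (2,6)
{Mid/r/p/d, Mid/r/p/b, Mid/r/q/d, Mid/r/q/b} → row (7,8) (7,8) (6,6) (6,6) (2,6) (2,6)
{Mid/s/p/d, Mid/s/p/b, Mid/s/q/d, Mid/s/q/b} → row (2,4) (2,4) (6,6) (6,6) (2,6) (2,6)
That's 6 distinct rows out of 16 strategies.

6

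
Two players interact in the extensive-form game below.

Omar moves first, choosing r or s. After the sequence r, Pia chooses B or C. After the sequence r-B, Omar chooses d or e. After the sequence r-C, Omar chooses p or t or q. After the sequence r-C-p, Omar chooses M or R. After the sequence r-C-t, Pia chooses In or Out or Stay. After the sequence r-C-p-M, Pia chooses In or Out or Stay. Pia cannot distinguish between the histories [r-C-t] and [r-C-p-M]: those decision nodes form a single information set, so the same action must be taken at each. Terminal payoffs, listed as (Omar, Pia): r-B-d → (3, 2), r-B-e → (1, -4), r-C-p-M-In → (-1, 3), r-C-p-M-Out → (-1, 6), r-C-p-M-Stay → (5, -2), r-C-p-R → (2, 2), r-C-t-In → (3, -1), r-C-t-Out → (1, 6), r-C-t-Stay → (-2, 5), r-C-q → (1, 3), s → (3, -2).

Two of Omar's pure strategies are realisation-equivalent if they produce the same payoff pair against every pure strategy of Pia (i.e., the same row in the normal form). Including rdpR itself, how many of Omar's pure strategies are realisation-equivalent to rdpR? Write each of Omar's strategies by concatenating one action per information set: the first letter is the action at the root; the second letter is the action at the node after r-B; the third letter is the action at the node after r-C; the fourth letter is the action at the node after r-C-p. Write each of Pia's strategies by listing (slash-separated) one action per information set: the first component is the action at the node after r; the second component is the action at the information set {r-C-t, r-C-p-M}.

1

Row for rdpR (columns B/In, B/Out, B/Stay, C/In, C/Out, C/Stay): (3,2) (3,2) (3,2) (2,2) (2,2) (2,2).
Every one of Omar's information sets is on the play path for some reply by Pia when Omar follows rdpR.
Changing the action at any of them therefore changes at least one column, so only rdpR itself gives this row.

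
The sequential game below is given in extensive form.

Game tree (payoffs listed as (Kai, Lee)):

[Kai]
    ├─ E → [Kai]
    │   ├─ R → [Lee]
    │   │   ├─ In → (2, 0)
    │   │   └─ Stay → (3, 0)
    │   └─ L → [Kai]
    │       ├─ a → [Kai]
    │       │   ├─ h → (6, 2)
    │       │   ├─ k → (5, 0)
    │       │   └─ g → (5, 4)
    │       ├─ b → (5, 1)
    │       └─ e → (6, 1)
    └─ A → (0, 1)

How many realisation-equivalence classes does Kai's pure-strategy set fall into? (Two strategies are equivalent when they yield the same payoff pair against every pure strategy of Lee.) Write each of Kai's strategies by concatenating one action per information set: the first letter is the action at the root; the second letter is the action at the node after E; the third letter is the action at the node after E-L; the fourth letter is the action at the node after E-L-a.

7

Kai has 36 pure strategies: ERah, ERak, ERag, ERbh, ERbk, ERbg, EReh, ERek, EReg, ELah, ELak, ELag, ELbh, ELbk, ELbg, ELeh, ELek, ELeg, ARah, ARak, ARag, ARbh, ARbk, ARbg, AReh, ARek, AReg, ALah, ALak, ALag, ALbh, ALbk, ALbg, ALeh, ALek, ALeg. Columns: In, Stay.
{ERah, ERak, ERag, ERbh, ERbk, ERbg, EReh, ERek, EReg} → row (2,0) (3,0)
{ELah} → row (6,2) (6,2)
{ELak} → row (5,0) (5,0)
{ELag} → row (5,4) (5,4)
{ELbh, ELbk, ELbg} → row (5,1) (5,1)
{ELeh, ELek, ELeg} → row (6,1) (6,1)
{ARah, ARak, ARag, ARbh, ARbk, ARbg, AReh, ARek, AReg, ALah, ALak, ALag, ALbh, ALbk, ALbg, ALeh, ALek, ALeg} → row (0,1) (0,1)
That's 7 distinct rows out of 36 strategies.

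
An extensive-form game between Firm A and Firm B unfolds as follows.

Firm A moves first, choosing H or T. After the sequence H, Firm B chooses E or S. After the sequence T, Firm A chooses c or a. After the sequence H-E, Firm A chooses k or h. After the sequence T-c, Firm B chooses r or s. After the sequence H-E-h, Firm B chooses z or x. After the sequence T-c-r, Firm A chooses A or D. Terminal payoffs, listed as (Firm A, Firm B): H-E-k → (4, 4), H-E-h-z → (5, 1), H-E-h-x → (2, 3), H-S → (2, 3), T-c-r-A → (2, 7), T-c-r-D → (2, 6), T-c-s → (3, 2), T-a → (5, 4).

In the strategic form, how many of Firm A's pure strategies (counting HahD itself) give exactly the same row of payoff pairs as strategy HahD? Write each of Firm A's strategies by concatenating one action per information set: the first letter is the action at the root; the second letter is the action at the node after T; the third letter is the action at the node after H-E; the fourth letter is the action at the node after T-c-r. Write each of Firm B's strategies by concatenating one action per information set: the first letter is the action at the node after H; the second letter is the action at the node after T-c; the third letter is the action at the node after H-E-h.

Row for HahD (columns Erz, Erx, Esz, Esx, Srz, Srx, Ssz, Ssx): (5,1) (2,3) (5,1) (2,3) (2,3) (2,3) (2,3) (2,3).
Under HahD, Firm A's choice at the node after T and at the node after T-c-r can never be reached regardless of what Firm B does, so varying those choices leaves every outcome unchanged.
Holding the reachable choices fixed and varying the unreachable ones freely already gives 2 × 2 = 4 equivalent strategies.
No other strategy reproduces this row, so those 4 are the full class: HchA, HchD, HahA, HahD.

4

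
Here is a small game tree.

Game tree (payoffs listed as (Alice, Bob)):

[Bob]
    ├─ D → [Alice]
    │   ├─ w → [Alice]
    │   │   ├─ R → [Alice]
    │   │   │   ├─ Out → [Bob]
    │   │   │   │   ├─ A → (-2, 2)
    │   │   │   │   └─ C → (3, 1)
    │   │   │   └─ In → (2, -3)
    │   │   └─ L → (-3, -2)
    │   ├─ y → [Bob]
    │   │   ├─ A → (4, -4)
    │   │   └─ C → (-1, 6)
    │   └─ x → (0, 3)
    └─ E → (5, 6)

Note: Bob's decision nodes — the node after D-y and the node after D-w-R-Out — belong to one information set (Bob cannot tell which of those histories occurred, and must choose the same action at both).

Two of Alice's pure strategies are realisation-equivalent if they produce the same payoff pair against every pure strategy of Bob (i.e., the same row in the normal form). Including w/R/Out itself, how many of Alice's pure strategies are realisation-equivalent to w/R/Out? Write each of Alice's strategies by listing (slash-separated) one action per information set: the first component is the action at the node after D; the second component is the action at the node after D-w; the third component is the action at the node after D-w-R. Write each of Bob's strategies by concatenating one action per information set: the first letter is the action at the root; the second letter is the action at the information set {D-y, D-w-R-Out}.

1

Row for w/R/Out (columns DA, DC, EA, EC): (-2,2) (3,1) (5,6) (5,6).
Every one of Alice's information sets is on the play path for some reply by Bob when Alice follows w/R/Out.
Changing the action at any of them therefore changes at least one column, so only w/R/Out itself gives this row.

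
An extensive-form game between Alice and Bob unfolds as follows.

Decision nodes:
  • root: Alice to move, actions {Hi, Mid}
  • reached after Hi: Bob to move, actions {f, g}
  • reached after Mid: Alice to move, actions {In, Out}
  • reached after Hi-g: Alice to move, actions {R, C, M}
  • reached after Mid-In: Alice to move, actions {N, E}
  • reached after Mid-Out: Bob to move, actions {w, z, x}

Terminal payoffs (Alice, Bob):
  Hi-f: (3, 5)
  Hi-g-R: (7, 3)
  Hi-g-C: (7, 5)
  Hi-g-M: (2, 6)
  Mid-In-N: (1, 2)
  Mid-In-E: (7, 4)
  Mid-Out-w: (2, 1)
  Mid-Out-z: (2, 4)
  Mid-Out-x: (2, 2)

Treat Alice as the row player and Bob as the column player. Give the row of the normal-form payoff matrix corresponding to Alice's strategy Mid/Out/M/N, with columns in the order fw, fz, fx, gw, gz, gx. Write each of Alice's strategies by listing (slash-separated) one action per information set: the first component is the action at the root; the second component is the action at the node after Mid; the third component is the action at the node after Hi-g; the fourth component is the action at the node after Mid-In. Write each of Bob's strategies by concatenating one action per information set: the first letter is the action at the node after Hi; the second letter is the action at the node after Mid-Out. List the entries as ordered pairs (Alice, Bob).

(2,1) (2,4) (2,2) (2,1) (2,4) (2,2)

vs fw: Alice plays Mid → Alice plays Out at [Mid] → Bob plays w at [Mid-Out] → (2, 1)
vs fz: Alice plays Mid → Alice plays Out at [Mid] → Bob plays z at [Mid-Out] → (2, 4)
vs fx: Alice plays Mid → Alice plays Out at [Mid] → Bob plays x at [Mid-Out] → (2, 2)
vs gw: Alice plays Mid → Alice plays Out at [Mid] → Bob plays w at [Mid-Out] → (2, 1)
vs gz: Alice plays Mid → Alice plays Out at [Mid] → Bob plays z at [Mid-Out] → (2, 4)
vs gx: Alice plays Mid → Alice plays Out at [Mid] → Bob plays x at [Mid-Out] → (2, 2)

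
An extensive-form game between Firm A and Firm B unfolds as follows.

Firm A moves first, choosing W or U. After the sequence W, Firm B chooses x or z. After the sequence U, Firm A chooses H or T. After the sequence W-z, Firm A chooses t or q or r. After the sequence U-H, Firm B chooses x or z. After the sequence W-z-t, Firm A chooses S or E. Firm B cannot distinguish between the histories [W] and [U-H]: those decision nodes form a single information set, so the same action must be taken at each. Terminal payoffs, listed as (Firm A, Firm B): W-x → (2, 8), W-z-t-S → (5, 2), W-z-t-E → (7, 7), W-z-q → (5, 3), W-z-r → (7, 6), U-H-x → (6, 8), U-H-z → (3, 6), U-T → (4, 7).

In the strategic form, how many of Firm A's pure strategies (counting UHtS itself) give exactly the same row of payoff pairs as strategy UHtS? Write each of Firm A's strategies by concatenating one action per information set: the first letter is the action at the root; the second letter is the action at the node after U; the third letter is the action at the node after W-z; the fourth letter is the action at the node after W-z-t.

6

Row for UHtS (columns x, z): (6,8) (3,6).
Under UHtS, Firm A's choice at the node after W-z and at the node after W-z-t can never be reached regardless of what Firm B does, so varying those choices leaves every outcome unchanged.
Holding the reachable choices fixed and varying the unreachable ones freely already gives 3 × 2 = 6 equivalent strategies.
No other strategy reproduces this row, so those 6 are the full class: UHtS, UHtE, UHqS, UHqE, UHrS, UHrE.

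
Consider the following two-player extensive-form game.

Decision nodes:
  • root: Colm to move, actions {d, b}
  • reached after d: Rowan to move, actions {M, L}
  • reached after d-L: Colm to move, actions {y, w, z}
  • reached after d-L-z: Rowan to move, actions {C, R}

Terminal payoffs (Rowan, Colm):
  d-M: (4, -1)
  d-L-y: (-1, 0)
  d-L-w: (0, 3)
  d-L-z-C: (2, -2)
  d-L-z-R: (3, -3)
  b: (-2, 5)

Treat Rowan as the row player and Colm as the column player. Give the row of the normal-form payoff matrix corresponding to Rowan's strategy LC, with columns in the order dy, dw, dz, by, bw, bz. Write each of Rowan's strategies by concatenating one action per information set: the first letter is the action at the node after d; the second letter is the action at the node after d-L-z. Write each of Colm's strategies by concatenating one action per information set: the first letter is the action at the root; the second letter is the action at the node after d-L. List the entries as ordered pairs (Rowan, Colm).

vs dy: Colm plays d → Rowan plays L at [d] → Colm plays y at [d-L] → (-1, 0)
vs dw: Colm plays d → Rowan plays L at [d] → Colm plays w at [d-L] → (0, 3)
vs dz: Colm plays d → Rowan plays L at [d] → Colm plays z at [d-L] → Rowan plays C at [d-L-z] → (2, -2)
vs by: Colm plays b → (-2, 5)
vs bw: Colm plays b → (-2, 5)
vs bz: Colm plays b → (-2, 5)

(-1,0) (0,3) (2,-2) (-2,5) (-2,5) (-2,5)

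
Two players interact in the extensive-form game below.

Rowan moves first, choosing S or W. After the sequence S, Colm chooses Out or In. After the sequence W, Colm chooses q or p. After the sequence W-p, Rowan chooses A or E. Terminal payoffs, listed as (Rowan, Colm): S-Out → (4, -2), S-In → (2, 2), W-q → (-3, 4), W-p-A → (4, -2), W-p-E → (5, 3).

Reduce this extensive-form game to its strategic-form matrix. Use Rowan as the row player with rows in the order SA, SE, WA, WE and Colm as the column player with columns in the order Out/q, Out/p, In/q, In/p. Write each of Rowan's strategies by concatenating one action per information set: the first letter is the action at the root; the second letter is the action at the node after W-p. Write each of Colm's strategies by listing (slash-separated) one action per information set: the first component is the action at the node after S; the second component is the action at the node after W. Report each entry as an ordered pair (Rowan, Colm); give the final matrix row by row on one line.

SA: (4,-2) (4,-2) (2,2) (2,2) | SE: (4,-2) (4,-2) (2,2) (2,2) | WA: (-3,4) (4,-2) (-3,4) (4,-2) | WE: (-3,4) (5,3) (-3,4) (5,3)

Row SA: Out/q→(4,-2), Out/p→(4,-2), In/q→(2,2), In/p→(2,2)
Row SE: Out/q→(4,-2), Out/p→(4,-2), In/q→(2,2), In/p→(2,2)
Row WA: Out/q→(-3,4), Out/p→(4,-2), In/q→(-3,4), In/p→(4,-2)
Row WE: Out/q→(-3,4), Out/p→(5,3), In/q→(-3,4), In/p→(5,3)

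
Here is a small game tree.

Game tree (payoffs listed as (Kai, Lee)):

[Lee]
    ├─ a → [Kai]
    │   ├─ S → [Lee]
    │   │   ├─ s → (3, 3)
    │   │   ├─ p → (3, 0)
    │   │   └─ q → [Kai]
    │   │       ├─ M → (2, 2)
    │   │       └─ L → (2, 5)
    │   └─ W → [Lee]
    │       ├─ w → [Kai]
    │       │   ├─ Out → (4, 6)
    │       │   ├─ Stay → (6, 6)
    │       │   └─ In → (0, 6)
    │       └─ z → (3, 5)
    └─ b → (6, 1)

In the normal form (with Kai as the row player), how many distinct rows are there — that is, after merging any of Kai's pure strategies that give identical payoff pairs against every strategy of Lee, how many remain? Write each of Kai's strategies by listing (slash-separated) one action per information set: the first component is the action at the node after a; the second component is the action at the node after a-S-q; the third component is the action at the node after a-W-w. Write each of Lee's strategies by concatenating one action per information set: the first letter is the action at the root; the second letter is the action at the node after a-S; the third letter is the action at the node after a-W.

Kai has 12 pure strategies: S/M/Out, S/M/Stay, S/M/In, S/L/Out, S/L/Stay, S/L/In, W/M/Out, W/M/Stay, W/M/In, W/L/Out, W/L/Stay, W/L/In. Columns: asw, asz, apw, apz, aqw, aqz, bsw, bsz, bpw, bpz, bqw, bqz.
{S/M/Out, S/M/Stay, S/M/In} → row (3,3) (3,3) (3,0) (3,0) (2,2) (2,2) (6,1) (6,1) (6,1) (6,1) (6,1) (6,1)
{S/L/Out, S/L/Stay, S/L/In} → row (3,3) (3,3) (3,0) (3,0) (2,5) (2,5) (6,1) (6,1) (6,1) (6,1) (6,1) (6,1)
{W/M/Out, W/L/Out} → row (4,6) (3,5) (4,6) (3,5) (4,6) (3,5) (6,1) (6,1) (6,1) (6,1) (6,1) (6,1)
{W/M/Stay, W/L/Stay} → row (6,6) (3,5) (6,6) (3,5) (6,6) (3,5) (6,1) (6,1) (6,1) (6,1) (6,1) (6,1)
{W/M/In, W/L/In} → row (0,6) (3,5) (0,6) (3,5) (0,6) (3,5) (6,1) (6,1) (6,1) (6,1) (6,1) (6,1)
That's 5 distinct rows out of 12 strategies.

5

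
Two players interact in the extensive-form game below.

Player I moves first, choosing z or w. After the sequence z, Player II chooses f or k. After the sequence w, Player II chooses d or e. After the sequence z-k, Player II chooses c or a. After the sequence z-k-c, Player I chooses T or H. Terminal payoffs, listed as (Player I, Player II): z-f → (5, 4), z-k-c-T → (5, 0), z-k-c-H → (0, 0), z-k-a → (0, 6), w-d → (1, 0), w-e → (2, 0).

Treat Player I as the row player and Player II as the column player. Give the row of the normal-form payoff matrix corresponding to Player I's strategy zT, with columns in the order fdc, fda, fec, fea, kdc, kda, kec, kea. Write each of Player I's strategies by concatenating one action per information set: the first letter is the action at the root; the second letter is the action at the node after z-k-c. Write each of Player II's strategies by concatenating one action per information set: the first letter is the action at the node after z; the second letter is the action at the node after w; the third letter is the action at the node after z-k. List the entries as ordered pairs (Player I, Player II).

(5,4) (5,4) (5,4) (5,4) (5,0) (0,6) (5,0) (0,6)

vs fdc: Player I plays z → Player II plays f at [z] → (5, 4)
vs fda: Player I plays z → Player II plays f at [z] → (5, 4)
vs fec: Player I plays z → Player II plays f at [z] → (5, 4)
vs fea: Player I plays z → Player II plays f at [z] → (5, 4)
vs kdc: Player I plays z → Player II plays k at [z] → Player II plays c at [z-k] → Player I plays T at [z-k-c] → (5, 0)
vs kda: Player I plays z → Player II plays k at [z] → Player II plays a at [z-k] → (0, 6)
vs kec: Player I plays z → Player II plays k at [z] → Player II plays c at [z-k] → Player I plays T at [z-k-c] → (5, 0)
vs kea: Player I plays z → Player II plays k at [z] → Player II plays a at [z-k] → (0, 6)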